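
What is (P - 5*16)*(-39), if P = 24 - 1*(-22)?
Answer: 1326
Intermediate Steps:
P = 46 (P = 24 + 22 = 46)
(P - 5*16)*(-39) = (46 - 5*16)*(-39) = (46 - 80)*(-39) = -34*(-39) = 1326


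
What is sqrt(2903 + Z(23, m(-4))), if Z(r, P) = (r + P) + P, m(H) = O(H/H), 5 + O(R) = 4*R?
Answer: 2*sqrt(731) ≈ 54.074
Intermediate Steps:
O(R) = -5 + 4*R
m(H) = -1 (m(H) = -5 + 4*(H/H) = -5 + 4*1 = -5 + 4 = -1)
Z(r, P) = r + 2*P (Z(r, P) = (P + r) + P = r + 2*P)
sqrt(2903 + Z(23, m(-4))) = sqrt(2903 + (23 + 2*(-1))) = sqrt(2903 + (23 - 2)) = sqrt(2903 + 21) = sqrt(2924) = 2*sqrt(731)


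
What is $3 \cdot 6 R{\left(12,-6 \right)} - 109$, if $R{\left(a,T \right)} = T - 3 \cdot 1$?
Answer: $-271$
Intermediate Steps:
$R{\left(a,T \right)} = -3 + T$ ($R{\left(a,T \right)} = T - 3 = -3 + T$)
$3 \cdot 6 R{\left(12,-6 \right)} - 109 = 3 \cdot 6 \left(-3 - 6\right) - 109 = 18 \left(-9\right) - 109 = -162 - 109 = -271$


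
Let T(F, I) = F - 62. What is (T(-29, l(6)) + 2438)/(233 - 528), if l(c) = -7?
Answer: -2347/295 ≈ -7.9559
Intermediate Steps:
T(F, I) = -62 + F
(T(-29, l(6)) + 2438)/(233 - 528) = ((-62 - 29) + 2438)/(233 - 528) = (-91 + 2438)/(-295) = 2347*(-1/295) = -2347/295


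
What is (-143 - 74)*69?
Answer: -14973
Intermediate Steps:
(-143 - 74)*69 = -217*69 = -14973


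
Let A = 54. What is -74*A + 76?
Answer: -3920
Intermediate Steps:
-74*A + 76 = -74*54 + 76 = -3996 + 76 = -3920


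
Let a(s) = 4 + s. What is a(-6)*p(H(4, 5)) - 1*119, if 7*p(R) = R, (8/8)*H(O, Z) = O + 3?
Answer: -121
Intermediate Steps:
H(O, Z) = 3 + O (H(O, Z) = O + 3 = 3 + O)
p(R) = R/7
a(-6)*p(H(4, 5)) - 1*119 = (4 - 6)*((3 + 4)/7) - 1*119 = -2*7/7 - 119 = -2*1 - 119 = -2 - 119 = -121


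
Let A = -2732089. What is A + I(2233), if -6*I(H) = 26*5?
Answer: -8196332/3 ≈ -2.7321e+6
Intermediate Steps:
I(H) = -65/3 (I(H) = -13*5/3 = -⅙*130 = -65/3)
A + I(2233) = -2732089 - 65/3 = -8196332/3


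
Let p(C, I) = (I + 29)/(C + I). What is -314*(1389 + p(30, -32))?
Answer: -436617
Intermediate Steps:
p(C, I) = (29 + I)/(C + I)
-314*(1389 + p(30, -32)) = -314*(1389 + (29 - 32)/(30 - 32)) = -314*(1389 - 3/(-2)) = -314*(1389 - ½*(-3)) = -314*(1389 + 3/2) = -314*2781/2 = -436617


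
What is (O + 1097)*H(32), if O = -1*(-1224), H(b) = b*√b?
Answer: 297088*√2 ≈ 4.2015e+5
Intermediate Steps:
H(b) = b^(3/2)
O = 1224
(O + 1097)*H(32) = (1224 + 1097)*32^(3/2) = 2321*(128*√2) = 297088*√2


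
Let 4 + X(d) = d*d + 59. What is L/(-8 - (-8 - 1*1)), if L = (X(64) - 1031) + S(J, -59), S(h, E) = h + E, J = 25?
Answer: 3086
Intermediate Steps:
X(d) = 55 + d**2 (X(d) = -4 + (d*d + 59) = -4 + (d**2 + 59) = -4 + (59 + d**2) = 55 + d**2)
S(h, E) = E + h
L = 3086 (L = ((55 + 64**2) - 1031) + (-59 + 25) = ((55 + 4096) - 1031) - 34 = (4151 - 1031) - 34 = 3120 - 34 = 3086)
L/(-8 - (-8 - 1*1)) = 3086/(-8 - (-8 - 1*1)) = 3086/(-8 - (-8 - 1)) = 3086/(-8 - 1*(-9)) = 3086/(-8 + 9) = 3086/1 = 1*3086 = 3086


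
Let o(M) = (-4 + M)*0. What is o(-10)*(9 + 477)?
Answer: 0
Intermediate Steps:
o(M) = 0
o(-10)*(9 + 477) = 0*(9 + 477) = 0*486 = 0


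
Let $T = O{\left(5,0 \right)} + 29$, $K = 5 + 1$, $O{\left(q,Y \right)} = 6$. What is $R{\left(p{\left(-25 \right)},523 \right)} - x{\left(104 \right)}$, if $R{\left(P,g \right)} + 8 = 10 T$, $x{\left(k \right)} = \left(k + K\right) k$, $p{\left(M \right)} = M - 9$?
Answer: $-11098$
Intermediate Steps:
$K = 6$
$p{\left(M \right)} = -9 + M$
$T = 35$ ($T = 6 + 29 = 35$)
$x{\left(k \right)} = k \left(6 + k\right)$ ($x{\left(k \right)} = \left(k + 6\right) k = \left(6 + k\right) k = k \left(6 + k\right)$)
$R{\left(P,g \right)} = 342$ ($R{\left(P,g \right)} = -8 + 10 \cdot 35 = -8 + 350 = 342$)
$R{\left(p{\left(-25 \right)},523 \right)} - x{\left(104 \right)} = 342 - 104 \left(6 + 104\right) = 342 - 104 \cdot 110 = 342 - 11440 = -11098$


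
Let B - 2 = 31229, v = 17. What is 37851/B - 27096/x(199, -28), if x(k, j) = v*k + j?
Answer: -719245071/104780005 ≈ -6.8643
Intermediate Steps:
B = 31231 (B = 2 + 31229 = 31231)
x(k, j) = j + 17*k (x(k, j) = 17*k + j = j + 17*k)
37851/B - 27096/x(199, -28) = 37851/31231 - 27096/(-28 + 17*199) = 37851*(1/31231) - 27096/(-28 + 3383) = 37851/31231 - 27096/3355 = -719245071/104780005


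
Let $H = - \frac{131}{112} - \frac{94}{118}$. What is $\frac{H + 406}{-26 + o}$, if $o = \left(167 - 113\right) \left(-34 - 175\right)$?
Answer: $- \frac{2669855}{74749696} \approx -0.035717$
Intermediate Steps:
$H = - \frac{12993}{6608}$ ($H = \left(-131\right) \frac{1}{112} - \frac{47}{59} = - \frac{131}{112} - \frac{47}{59} = - \frac{12993}{6608} \approx -1.9663$)
$o = -11286$ ($o = 54 \left(-209\right) = -11286$)
$\frac{H + 406}{-26 + o} = \frac{- \frac{12993}{6608} + 406}{-26 - 11286} = \frac{2669855}{6608 \left(-11312\right)} = \frac{2669855}{6608} \left(- \frac{1}{11312}\right) = - \frac{2669855}{74749696}$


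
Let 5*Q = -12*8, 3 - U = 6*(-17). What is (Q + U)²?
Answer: 184041/25 ≈ 7361.6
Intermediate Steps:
U = 105 (U = 3 - 6*(-17) = 3 - 1*(-102) = 3 + 102 = 105)
Q = -96/5 (Q = (-12*8)/5 = (⅕)*(-96) = -96/5 ≈ -19.200)
(Q + U)² = (-96/5 + 105)² = (429/5)² = 184041/25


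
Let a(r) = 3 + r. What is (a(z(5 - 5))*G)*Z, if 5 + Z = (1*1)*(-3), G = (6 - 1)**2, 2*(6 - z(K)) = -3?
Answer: -2100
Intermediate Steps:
z(K) = 15/2 (z(K) = 6 - 1/2*(-3) = 6 + 3/2 = 15/2)
G = 25 (G = 5**2 = 25)
Z = -8 (Z = -5 + (1*1)*(-3) = -5 + 1*(-3) = -5 - 3 = -8)
(a(z(5 - 5))*G)*Z = ((3 + 15/2)*25)*(-8) = ((21/2)*25)*(-8) = (525/2)*(-8) = -2100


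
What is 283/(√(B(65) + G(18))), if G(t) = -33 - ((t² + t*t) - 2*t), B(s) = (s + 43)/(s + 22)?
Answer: -283*I*√11049/2667 ≈ -11.154*I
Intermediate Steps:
B(s) = (43 + s)/(22 + s)
G(t) = -33 - 2*t² + 2*t (G(t) = -33 - ((t² + t²) - 2*t) = -33 - (2*t² - 2*t) = -33 - (-2*t + 2*t²) = -33 + (-2*t² + 2*t) = -33 - 2*t² + 2*t)
283/(√(B(65) + G(18))) = 283/(√((43 + 65)/(22 + 65) + (-33 - 2*18² + 2*18))) = 283/(√(108/87 + (-33 - 2*324 + 36))) = 283/(√((1/87)*108 + (-33 - 648 + 36))) = 283/(√(36/29 - 645)) = 283/(√(-18669/29)) = 283/((7*I*√11049/29)) = 283*(-I*√11049/2667) = -283*I*√11049/2667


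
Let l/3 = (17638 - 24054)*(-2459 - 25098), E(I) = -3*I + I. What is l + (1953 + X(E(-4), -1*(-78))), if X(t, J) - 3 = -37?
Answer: 530419055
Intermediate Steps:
E(I) = -2*I
X(t, J) = -34 (X(t, J) = 3 - 37 = -34)
l = 530417136 (l = 3*((17638 - 24054)*(-2459 - 25098)) = 3*(-6416*(-27557)) = 3*176805712 = 530417136)
l + (1953 + X(E(-4), -1*(-78))) = 530417136 + (1953 - 34) = 530417136 + 1919 = 530419055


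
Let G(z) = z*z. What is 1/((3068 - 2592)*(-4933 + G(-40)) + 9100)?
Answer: -1/1577408 ≈ -6.3395e-7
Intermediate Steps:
G(z) = z²
1/((3068 - 2592)*(-4933 + G(-40)) + 9100) = 1/((3068 - 2592)*(-4933 + (-40)²) + 9100) = 1/(476*(-4933 + 1600) + 9100) = 1/(476*(-3333) + 9100) = 1/(-1586508 + 9100) = 1/(-1577408) = -1/1577408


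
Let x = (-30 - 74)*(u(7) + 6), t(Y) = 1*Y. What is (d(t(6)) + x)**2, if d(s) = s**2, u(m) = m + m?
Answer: 4177936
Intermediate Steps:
t(Y) = Y
u(m) = 2*m
x = -2080 (x = (-30 - 74)*(2*7 + 6) = -104*(14 + 6) = -104*20 = -2080)
(d(t(6)) + x)**2 = (6**2 - 2080)**2 = (36 - 2080)**2 = (-2044)**2 = 4177936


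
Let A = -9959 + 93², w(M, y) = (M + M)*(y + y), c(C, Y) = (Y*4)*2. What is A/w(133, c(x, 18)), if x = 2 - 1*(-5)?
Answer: -655/38304 ≈ -0.017100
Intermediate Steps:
x = 7 (x = 2 + 5 = 7)
c(C, Y) = 8*Y (c(C, Y) = (4*Y)*2 = 8*Y)
w(M, y) = 4*M*y (w(M, y) = (2*M)*(2*y) = 4*M*y)
A = -1310 (A = -9959 + 8649 = -1310)
A/w(133, c(x, 18)) = -1310/(4*133*(8*18)) = -1310/(4*133*144) = -1310/76608 = -1310*1/76608 = -655/38304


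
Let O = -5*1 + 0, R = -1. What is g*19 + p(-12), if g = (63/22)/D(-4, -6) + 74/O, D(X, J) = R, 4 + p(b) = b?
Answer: -38677/110 ≈ -351.61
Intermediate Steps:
p(b) = -4 + b
O = -5 (O = -5 + 0 = -5)
D(X, J) = -1
g = -1943/110 (g = (63/22)/(-1) + 74/(-5) = (63*(1/22))*(-1) + 74*(-⅕) = (63/22)*(-1) - 74/5 = -63/22 - 74/5 = -1943/110 ≈ -17.664)
g*19 + p(-12) = -1943/110*19 + (-4 - 12) = -36917/110 - 16 = -38677/110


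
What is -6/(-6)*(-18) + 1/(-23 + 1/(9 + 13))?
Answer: -9112/505 ≈ -18.044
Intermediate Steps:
-6/(-6)*(-18) + 1/(-23 + 1/(9 + 13)) = -6*(-1/6)*(-18) + 1/(-23 + 1/22) = 1*(-18) + 1/(-23 + 1/22) = -18 + 1/(-505/22) = -18 - 22/505 = -9112/505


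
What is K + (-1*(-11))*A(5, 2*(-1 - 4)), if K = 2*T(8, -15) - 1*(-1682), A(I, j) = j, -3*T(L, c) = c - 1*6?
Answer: 1586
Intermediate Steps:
T(L, c) = 2 - c/3 (T(L, c) = -(c - 1*6)/3 = -(c - 6)/3 = -(-6 + c)/3 = 2 - c/3)
K = 1696 (K = 2*(2 - 1/3*(-15)) - 1*(-1682) = 2*(2 + 5) + 1682 = 2*7 + 1682 = 14 + 1682 = 1696)
K + (-1*(-11))*A(5, 2*(-1 - 4)) = 1696 + (-1*(-11))*(2*(-1 - 4)) = 1696 + 11*(2*(-5)) = 1696 + 11*(-10) = 1696 - 110 = 1586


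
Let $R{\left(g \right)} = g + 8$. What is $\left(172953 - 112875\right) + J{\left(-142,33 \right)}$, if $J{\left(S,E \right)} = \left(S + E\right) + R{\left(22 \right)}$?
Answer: $59999$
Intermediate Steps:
$R{\left(g \right)} = 8 + g$
$J{\left(S,E \right)} = 30 + E + S$ ($J{\left(S,E \right)} = \left(S + E\right) + \left(8 + 22\right) = \left(E + S\right) + 30 = 30 + E + S$)
$\left(172953 - 112875\right) + J{\left(-142,33 \right)} = \left(172953 - 112875\right) + \left(30 + 33 - 142\right) = 60078 - 79 = 59999$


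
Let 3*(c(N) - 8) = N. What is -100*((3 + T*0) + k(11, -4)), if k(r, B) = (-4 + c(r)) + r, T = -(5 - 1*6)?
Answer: -6500/3 ≈ -2166.7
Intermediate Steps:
c(N) = 8 + N/3
T = 1 (T = -(5 - 6) = -1*(-1) = 1)
k(r, B) = 4 + 4*r/3 (k(r, B) = (-4 + (8 + r/3)) + r = (4 + r/3) + r = 4 + 4*r/3)
-100*((3 + T*0) + k(11, -4)) = -100*((3 + 1*0) + (4 + (4/3)*11)) = -100*((3 + 0) + (4 + 44/3)) = -100*(3 + 56/3) = -100*65/3 = -6500/3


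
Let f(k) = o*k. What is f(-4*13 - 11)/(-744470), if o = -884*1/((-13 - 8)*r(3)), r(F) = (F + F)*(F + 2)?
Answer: 221/1861175 ≈ 0.00011874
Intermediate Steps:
r(F) = 2*F*(2 + F) (r(F) = (2*F)*(2 + F) = 2*F*(2 + F))
o = 442/315 (o = -884*1/(6*(-13 - 8)*(2 + 3)) = -884/((-42*3*5)) = -884/((-21*30)) = -884/(-630) = -884*(-1/630) = 442/315 ≈ 1.4032)
f(k) = 442*k/315
f(-4*13 - 11)/(-744470) = (442*(-4*13 - 11)/315)/(-744470) = (442*(-52 - 11)/315)*(-1/744470) = ((442/315)*(-63))*(-1/744470) = -442/5*(-1/744470) = 221/1861175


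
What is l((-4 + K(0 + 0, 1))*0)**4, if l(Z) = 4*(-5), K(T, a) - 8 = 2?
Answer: 160000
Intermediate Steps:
K(T, a) = 10 (K(T, a) = 8 + 2 = 10)
l(Z) = -20
l((-4 + K(0 + 0, 1))*0)**4 = (-20)**4 = 160000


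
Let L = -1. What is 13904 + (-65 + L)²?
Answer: 18260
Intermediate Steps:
13904 + (-65 + L)² = 13904 + (-65 - 1)² = 13904 + (-66)² = 13904 + 4356 = 18260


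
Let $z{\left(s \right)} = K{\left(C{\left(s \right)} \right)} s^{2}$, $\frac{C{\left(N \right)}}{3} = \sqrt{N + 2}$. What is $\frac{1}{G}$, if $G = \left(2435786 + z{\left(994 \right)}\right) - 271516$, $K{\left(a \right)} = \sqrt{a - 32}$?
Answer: $\frac{1}{2164270 + 988036 \sqrt{-32 + 6 \sqrt{249}}} \approx 1.0013 \cdot 10^{-7}$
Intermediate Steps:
$C{\left(N \right)} = 3 \sqrt{2 + N}$ ($C{\left(N \right)} = 3 \sqrt{N + 2} = 3 \sqrt{2 + N}$)
$K{\left(a \right)} = \sqrt{-32 + a}$
$z{\left(s \right)} = s^{2} \sqrt{-32 + 3 \sqrt{2 + s}}$ ($z{\left(s \right)} = \sqrt{-32 + 3 \sqrt{2 + s}} s^{2} = s^{2} \sqrt{-32 + 3 \sqrt{2 + s}}$)
$G = 2164270 + 988036 \sqrt{-32 + 6 \sqrt{249}}$ ($G = \left(2435786 + 994^{2} \sqrt{-32 + 3 \sqrt{2 + 994}}\right) - 271516 = \left(2435786 + 988036 \sqrt{-32 + 3 \sqrt{996}}\right) - 271516 = \left(2435786 + 988036 \sqrt{-32 + 3 \cdot 2 \sqrt{249}}\right) - 271516 = \left(2435786 + 988036 \sqrt{-32 + 6 \sqrt{249}}\right) - 271516 = 2164270 + 988036 \sqrt{-32 + 6 \sqrt{249}} \approx 9.9865 \cdot 10^{6}$)
$\frac{1}{G} = \frac{1}{2164270 + 988036 \sqrt{-32 + 6 \sqrt{249}}}$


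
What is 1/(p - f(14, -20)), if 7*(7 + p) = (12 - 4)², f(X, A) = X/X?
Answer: 7/8 ≈ 0.87500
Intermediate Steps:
f(X, A) = 1
p = 15/7 (p = -7 + (12 - 4)²/7 = -7 + (⅐)*8² = -7 + (⅐)*64 = -7 + 64/7 = 15/7 ≈ 2.1429)
1/(p - f(14, -20)) = 1/(15/7 - 1*1) = 1/(15/7 - 1) = 1/(8/7) = 7/8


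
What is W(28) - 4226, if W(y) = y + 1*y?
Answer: -4170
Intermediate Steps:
W(y) = 2*y (W(y) = y + y = 2*y)
W(28) - 4226 = 2*28 - 4226 = 56 - 4226 = -4170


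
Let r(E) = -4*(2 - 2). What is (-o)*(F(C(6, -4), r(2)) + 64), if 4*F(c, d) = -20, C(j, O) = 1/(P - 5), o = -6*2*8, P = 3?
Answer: 5664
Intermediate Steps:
r(E) = 0 (r(E) = -4*0 = 0)
o = -96 (o = -12*8 = -96)
C(j, O) = -½ (C(j, O) = 1/(3 - 5) = 1/(-2) = -½)
F(c, d) = -5 (F(c, d) = (¼)*(-20) = -5)
(-o)*(F(C(6, -4), r(2)) + 64) = (-1*(-96))*(-5 + 64) = 96*59 = 5664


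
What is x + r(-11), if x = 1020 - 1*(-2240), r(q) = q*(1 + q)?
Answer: 3370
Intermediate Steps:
x = 3260 (x = 1020 + 2240 = 3260)
x + r(-11) = 3260 - 11*(1 - 11) = 3260 - 11*(-10) = 3260 + 110 = 3370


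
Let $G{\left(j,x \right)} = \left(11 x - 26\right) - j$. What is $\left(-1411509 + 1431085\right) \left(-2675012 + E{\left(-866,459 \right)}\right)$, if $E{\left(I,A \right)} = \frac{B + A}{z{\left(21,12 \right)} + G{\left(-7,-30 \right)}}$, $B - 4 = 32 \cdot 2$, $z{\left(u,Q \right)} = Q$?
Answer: $- \frac{17647364081896}{337} \approx -5.2366 \cdot 10^{10}$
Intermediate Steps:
$G{\left(j,x \right)} = -26 - j + 11 x$ ($G{\left(j,x \right)} = \left(-26 + 11 x\right) - j = -26 - j + 11 x$)
$B = 68$ ($B = 4 + 32 \cdot 2 = 4 + 64 = 68$)
$E{\left(I,A \right)} = - \frac{68}{337} - \frac{A}{337}$ ($E{\left(I,A \right)} = \frac{68 + A}{12 - 349} = \frac{68 + A}{-337} = \left(68 + A\right) \left(- \frac{1}{337}\right) = - \frac{68}{337} - \frac{A}{337}$)
$\left(-1411509 + 1431085\right) \left(-2675012 + E{\left(-866,459 \right)}\right) = \left(-1411509 + 1431085\right) \left(-2675012 - \frac{527}{337}\right) = 19576 \left(-2675012 - \frac{527}{337}\right) = 19576 \left(- \frac{901479571}{337}\right) = - \frac{17647364081896}{337}$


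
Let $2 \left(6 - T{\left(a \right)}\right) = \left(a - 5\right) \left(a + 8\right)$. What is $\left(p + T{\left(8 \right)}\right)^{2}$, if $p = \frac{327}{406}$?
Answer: $\frac{48734361}{164836} \approx 295.65$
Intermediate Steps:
$T{\left(a \right)} = 6 - \frac{\left(-5 + a\right) \left(8 + a\right)}{2}$ ($T{\left(a \right)} = 6 - \frac{\left(a - 5\right) \left(a + 8\right)}{2} = 6 - \frac{\left(-5 + a\right) \left(8 + a\right)}{2}$)
$p = \frac{327}{406}$ ($p = 327 \cdot \frac{1}{406} = \frac{327}{406} \approx 0.80542$)
$\left(p + T{\left(8 \right)}\right)^{2} = \left(\frac{327}{406} - \left(-14 + 32\right)\right)^{2} = \left(\frac{327}{406} - 18\right)^{2} = \left(- \frac{6981}{406}\right)^{2} = \frac{48734361}{164836}$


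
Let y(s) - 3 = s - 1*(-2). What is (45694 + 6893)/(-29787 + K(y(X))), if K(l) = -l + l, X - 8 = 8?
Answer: -17529/9929 ≈ -1.7654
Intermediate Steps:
X = 16 (X = 8 + 8 = 16)
y(s) = 5 + s (y(s) = 3 + (s - 1*(-2)) = 3 + (s + 2) = 3 + (2 + s) = 5 + s)
K(l) = 0
(45694 + 6893)/(-29787 + K(y(X))) = (45694 + 6893)/(-29787 + 0) = 52587/(-29787) = 52587*(-1/29787) = -17529/9929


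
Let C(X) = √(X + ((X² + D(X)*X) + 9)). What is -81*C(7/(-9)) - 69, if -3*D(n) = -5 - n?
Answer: -69 - 3*√5637 ≈ -294.24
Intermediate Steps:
D(n) = 5/3 + n/3 (D(n) = -(-5 - n)/3 = 5/3 + n/3)
C(X) = √(9 + X + X² + X*(5/3 + X/3)) (C(X) = √(X + ((X² + (5/3 + X/3)*X) + 9)) = √(X + ((X² + X*(5/3 + X/3)) + 9)) = √(X + (9 + X² + X*(5/3 + X/3))) = √(9 + X + X² + X*(5/3 + X/3)))
-81*C(7/(-9)) - 69 = -27*√(81 + 12*(7/(-9))² + 24*(7/(-9))) - 69 = -27*√(81 + 12*(7*(-⅑))² + 24*(7*(-⅑))) - 69 = -27*√(81 + 12*(-7/9)² + 24*(-7/9)) - 69 = -27*√(81 + 12*(49/81) - 56/3) - 69 = -27*√(81 + 196/27 - 56/3) - 69 = -27*√(1879/27) - 69 = -27*√5637/9 - 69 = -3*√5637 - 69 = -69 - 3*√5637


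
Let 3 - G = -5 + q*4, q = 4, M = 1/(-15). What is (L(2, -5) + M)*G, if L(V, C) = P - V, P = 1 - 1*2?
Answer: 368/15 ≈ 24.533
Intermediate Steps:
P = -1 (P = 1 - 2 = -1)
M = -1/15 ≈ -0.066667
L(V, C) = -1 - V
G = -8 (G = 3 - (-5 + 4*4) = 3 - (-5 + 16) = 3 - 1*11 = 3 - 11 = -8)
(L(2, -5) + M)*G = ((-1 - 1*2) - 1/15)*(-8) = ((-1 - 2) - 1/15)*(-8) = (-3 - 1/15)*(-8) = -46/15*(-8) = 368/15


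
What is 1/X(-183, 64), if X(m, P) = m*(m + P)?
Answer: 1/21777 ≈ 4.5920e-5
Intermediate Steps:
X(m, P) = m*(P + m)
1/X(-183, 64) = 1/(-183*(64 - 183)) = 1/(-183*(-119)) = 1/21777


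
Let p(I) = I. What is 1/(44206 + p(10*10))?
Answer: 1/44306 ≈ 2.2570e-5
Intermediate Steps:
1/(44206 + p(10*10)) = 1/(44206 + 10*10) = 1/(44206 + 100) = 1/44306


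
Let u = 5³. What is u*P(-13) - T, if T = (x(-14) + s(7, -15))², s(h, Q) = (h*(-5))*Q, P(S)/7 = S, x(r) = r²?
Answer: -531216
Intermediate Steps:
P(S) = 7*S
s(h, Q) = -5*Q*h (s(h, Q) = (-5*h)*Q = -5*Q*h)
u = 125
T = 519841 (T = ((-14)² - 5*(-15)*7)² = (196 + 525)² = 721² = 519841)
u*P(-13) - T = 125*(7*(-13)) - 1*519841 = 125*(-91) - 519841 = -11375 - 519841 = -531216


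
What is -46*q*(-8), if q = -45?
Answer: -16560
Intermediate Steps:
-46*q*(-8) = -46*(-45)*(-8) = 2070*(-8) = -16560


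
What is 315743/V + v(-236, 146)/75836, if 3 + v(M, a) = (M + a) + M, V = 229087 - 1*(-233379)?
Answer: 11896267417/17535785788 ≈ 0.67840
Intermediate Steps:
V = 462466 (V = 229087 + 233379 = 462466)
v(M, a) = -3 + a + 2*M (v(M, a) = -3 + ((M + a) + M) = -3 + (a + 2*M) = -3 + a + 2*M)
315743/V + v(-236, 146)/75836 = 315743/462466 + (-3 + 146 + 2*(-236))/75836 = 315743*(1/462466) + (-3 + 146 - 472)*(1/75836) = 315743/462466 - 329*1/75836 = 315743/462466 - 329/75836 = 11896267417/17535785788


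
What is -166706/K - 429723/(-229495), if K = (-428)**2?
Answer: 27009469/28063960 ≈ 0.96243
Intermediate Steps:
K = 183184
-166706/K - 429723/(-229495) = -166706/183184 - 429723/(-229495) = -166706*1/183184 - 429723*(-1/229495) = -779/856 + 61389/32785 = 27009469/28063960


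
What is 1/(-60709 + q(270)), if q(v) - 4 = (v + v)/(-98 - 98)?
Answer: -49/2974680 ≈ -1.6472e-5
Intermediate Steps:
q(v) = 4 - v/98 (q(v) = 4 + (v + v)/(-98 - 98) = 4 + (2*v)/(-196) = 4 + (2*v)*(-1/196) = 4 - v/98)
1/(-60709 + q(270)) = 1/(-60709 + (4 - 1/98*270)) = 1/(-60709 + (4 - 135/49)) = 1/(-60709 + 61/49) = 1/(-2974680/49) = -49/2974680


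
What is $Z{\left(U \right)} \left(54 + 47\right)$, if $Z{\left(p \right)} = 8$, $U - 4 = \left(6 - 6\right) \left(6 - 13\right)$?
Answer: $808$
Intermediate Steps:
$U = 4$ ($U = 4 + \left(6 - 6\right) \left(6 - 13\right) = 4 + 0 \left(-7\right) = 4 + 0 = 4$)
$Z{\left(U \right)} \left(54 + 47\right) = 8 \left(54 + 47\right) = 8 \cdot 101 = 808$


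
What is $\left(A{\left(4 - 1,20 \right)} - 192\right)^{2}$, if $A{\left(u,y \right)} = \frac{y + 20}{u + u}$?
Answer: $\frac{309136}{9} \approx 34348.0$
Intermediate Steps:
$A{\left(u,y \right)} = \frac{20 + y}{2 u}$
$\left(A{\left(4 - 1,20 \right)} - 192\right)^{2} = \left(\frac{20 + 20}{2 \left(4 - 1\right)} - 192\right)^{2} = \left(\frac{1}{2} \cdot \frac{1}{3} \cdot 40 - 192\right)^{2} = \left(\frac{20}{3} - 192\right)^{2} = \left(- \frac{556}{3}\right)^{2} = \frac{309136}{9}$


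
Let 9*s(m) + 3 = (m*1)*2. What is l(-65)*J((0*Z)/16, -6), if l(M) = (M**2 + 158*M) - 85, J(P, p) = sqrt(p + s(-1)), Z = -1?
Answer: -6130*I*sqrt(59)/3 ≈ -15695.0*I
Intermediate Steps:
s(m) = -1/3 + 2*m/9 (s(m) = -1/3 + ((m*1)*2)/9 = -1/3 + (m*2)/9 = -1/3 + (2*m)/9 = -1/3 + 2*m/9)
J(P, p) = sqrt(-5/9 + p) (J(P, p) = sqrt(p + (-1/3 + (2/9)*(-1))) = sqrt(p + (-1/3 - 2/9)) = sqrt(p - 5/9) = sqrt(-5/9 + p))
l(M) = -85 + M**2 + 158*M
l(-65)*J((0*Z)/16, -6) = (-85 + (-65)**2 + 158*(-65))*(sqrt(-5 + 9*(-6))/3) = (-85 + 4225 - 10270)*(sqrt(-5 - 54)/3) = -6130*sqrt(-59)/3 = -6130*I*sqrt(59)/3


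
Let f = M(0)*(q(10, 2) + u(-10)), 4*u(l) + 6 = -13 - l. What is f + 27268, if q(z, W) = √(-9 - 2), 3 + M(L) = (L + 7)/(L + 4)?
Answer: 436333/16 - 5*I*√11/4 ≈ 27271.0 - 4.1458*I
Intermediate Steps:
M(L) = -3 + (7 + L)/(4 + L) (M(L) = -3 + (L + 7)/(L + 4) = -3 + (7 + L)/(4 + L))
q(z, W) = I*√11 (q(z, W) = √(-11) = I*√11)
u(l) = -19/4 - l/4 (u(l) = -3/2 + (-13 - l)/4 = -3/2 + (-13/4 - l/4) = -19/4 - l/4)
f = 45/16 - 5*I*√11/4 (f = ((-5 - 2*0)/(4 + 0))*(I*√11 + (-19/4 - ¼*(-10))) = ((-5 + 0)/4)*(I*√11 + (-19/4 + 5/2)) = ((¼)*(-5))*(I*√11 - 9/4) = -5*(-9/4 + I*√11)/4 = 45/16 - 5*I*√11/4 ≈ 2.8125 - 4.1458*I)
f + 27268 = (45/16 - 5*I*√11/4) + 27268 = 436333/16 - 5*I*√11/4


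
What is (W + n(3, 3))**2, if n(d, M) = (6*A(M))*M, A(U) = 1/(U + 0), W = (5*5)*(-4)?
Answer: 8836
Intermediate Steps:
W = -100 (W = 25*(-4) = -100)
A(U) = 1/U
n(d, M) = 6 (n(d, M) = (6/M)*M = 6)
(W + n(3, 3))**2 = (-100 + 6)**2 = (-94)**2 = 8836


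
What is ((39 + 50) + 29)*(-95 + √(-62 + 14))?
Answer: -11210 + 472*I*√3 ≈ -11210.0 + 817.53*I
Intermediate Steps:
((39 + 50) + 29)*(-95 + √(-62 + 14)) = (89 + 29)*(-95 + √(-48)) = 118*(-95 + 4*I*√3) = -11210 + 472*I*√3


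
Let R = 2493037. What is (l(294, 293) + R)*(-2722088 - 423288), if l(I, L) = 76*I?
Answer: -7911819028256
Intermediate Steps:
(l(294, 293) + R)*(-2722088 - 423288) = (76*294 + 2493037)*(-2722088 - 423288) = (22344 + 2493037)*(-3145376) = 2515381*(-3145376) = -7911819028256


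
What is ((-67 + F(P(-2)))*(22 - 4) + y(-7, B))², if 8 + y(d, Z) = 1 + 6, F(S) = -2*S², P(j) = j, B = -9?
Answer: 1825201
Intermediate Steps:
y(d, Z) = -1 (y(d, Z) = -8 + (1 + 6) = -8 + 7 = -1)
((-67 + F(P(-2)))*(22 - 4) + y(-7, B))² = ((-67 - 2*(-2)²)*(22 - 4) - 1)² = ((-67 - 2*4)*18 - 1)² = ((-67 - 8)*18 - 1)² = (-75*18 - 1)² = (-1350 - 1)² = (-1351)² = 1825201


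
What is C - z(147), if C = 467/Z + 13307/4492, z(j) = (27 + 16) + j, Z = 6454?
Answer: -2710189389/14495684 ≈ -186.97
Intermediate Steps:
z(j) = 43 + j
C = 43990571/14495684 (C = 467/6454 + 13307/4492 = 43990571/14495684 ≈ 3.0347)
C - z(147) = 43990571/14495684 - (43 + 147) = 43990571/14495684 - 1*190 = 43990571/14495684 - 190 = -2710189389/14495684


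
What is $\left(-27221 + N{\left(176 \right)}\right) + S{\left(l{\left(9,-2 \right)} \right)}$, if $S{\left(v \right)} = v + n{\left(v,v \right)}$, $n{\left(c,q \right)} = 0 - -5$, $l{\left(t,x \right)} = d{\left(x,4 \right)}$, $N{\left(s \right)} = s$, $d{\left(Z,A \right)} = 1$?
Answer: $-27039$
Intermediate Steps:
$l{\left(t,x \right)} = 1$
$n{\left(c,q \right)} = 5$ ($n{\left(c,q \right)} = 0 + 5 = 5$)
$S{\left(v \right)} = 5 + v$ ($S{\left(v \right)} = v + 5 = 5 + v$)
$\left(-27221 + N{\left(176 \right)}\right) + S{\left(l{\left(9,-2 \right)} \right)} = \left(-27221 + 176\right) + \left(5 + 1\right) = -27045 + 6 = -27039$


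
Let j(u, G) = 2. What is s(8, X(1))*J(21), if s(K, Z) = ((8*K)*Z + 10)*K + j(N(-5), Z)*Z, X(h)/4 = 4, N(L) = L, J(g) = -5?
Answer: -41520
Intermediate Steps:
X(h) = 16 (X(h) = 4*4 = 16)
s(K, Z) = 2*Z + K*(10 + 8*K*Z) (s(K, Z) = ((8*K)*Z + 10)*K + 2*Z = (8*K*Z + 10)*K + 2*Z = (10 + 8*K*Z)*K + 2*Z = K*(10 + 8*K*Z) + 2*Z = 2*Z + K*(10 + 8*K*Z))
s(8, X(1))*J(21) = (2*16 + 10*8 + 8*16*8²)*(-5) = (32 + 80 + 8*16*64)*(-5) = (32 + 80 + 8192)*(-5) = 8304*(-5) = -41520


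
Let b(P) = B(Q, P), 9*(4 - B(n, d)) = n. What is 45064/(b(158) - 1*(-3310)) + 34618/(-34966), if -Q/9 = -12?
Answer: 365349797/28864433 ≈ 12.657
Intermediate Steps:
Q = 108 (Q = -9*(-12) = 108)
B(n, d) = 4 - n/9
b(P) = -8 (b(P) = 4 - ⅑*108 = 4 - 12 = -8)
45064/(b(158) - 1*(-3310)) + 34618/(-34966) = 45064/(-8 - 1*(-3310)) + 34618/(-34966) = 45064/(-8 + 3310) + 34618*(-1/34966) = 45064/3302 - 17309/17483 = 45064*(1/3302) - 17309/17483 = 22532/1651 - 17309/17483 = 365349797/28864433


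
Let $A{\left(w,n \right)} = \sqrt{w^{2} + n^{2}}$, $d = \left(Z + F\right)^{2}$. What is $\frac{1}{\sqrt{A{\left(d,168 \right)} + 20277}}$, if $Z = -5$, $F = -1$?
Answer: $\frac{\sqrt{3}}{3 \sqrt{6759 + 4 \sqrt{205}}} \approx 0.006993$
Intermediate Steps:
$d = 36$ ($d = \left(-5 - 1\right)^{2} = \left(-6\right)^{2} = 36$)
$A{\left(w,n \right)} = \sqrt{n^{2} + w^{2}}$
$\frac{1}{\sqrt{A{\left(d,168 \right)} + 20277}} = \frac{1}{\sqrt{\sqrt{168^{2} + 36^{2}} + 20277}} = \frac{1}{\sqrt{\sqrt{28224 + 1296} + 20277}} = \frac{1}{\sqrt{\sqrt{29520} + 20277}} = \frac{1}{\sqrt{12 \sqrt{205} + 20277}} = \frac{1}{\sqrt{20277 + 12 \sqrt{205}}}$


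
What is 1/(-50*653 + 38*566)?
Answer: -1/11142 ≈ -8.9751e-5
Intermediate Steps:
1/(-50*653 + 38*566) = 1/(-32650 + 21508) = 1/(-11142) = -1/11142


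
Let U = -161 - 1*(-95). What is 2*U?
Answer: -132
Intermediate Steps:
U = -66 (U = -161 + 95 = -66)
2*U = 2*(-66) = -132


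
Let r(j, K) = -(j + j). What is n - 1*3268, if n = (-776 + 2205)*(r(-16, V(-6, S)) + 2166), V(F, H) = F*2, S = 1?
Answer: 3137674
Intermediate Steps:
V(F, H) = 2*F
r(j, K) = -2*j
n = 3140942 (n = (-776 + 2205)*(-2*(-16) + 2166) = 1429*(32 + 2166) = 1429*2198 = 3140942)
n - 1*3268 = 3140942 - 1*3268 = 3140942 - 3268 = 3137674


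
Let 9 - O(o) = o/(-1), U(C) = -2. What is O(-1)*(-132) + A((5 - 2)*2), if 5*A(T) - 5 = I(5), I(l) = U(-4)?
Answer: -5277/5 ≈ -1055.4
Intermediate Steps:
O(o) = 9 + o (O(o) = 9 - o/(-1) = 9 - o*(-1) = 9 - (-1)*o = 9 + o)
I(l) = -2
A(T) = ⅗ (A(T) = 1 + (⅕)*(-2) = 1 - ⅖ = ⅗)
O(-1)*(-132) + A((5 - 2)*2) = (9 - 1)*(-132) + ⅗ = 8*(-132) + ⅗ = -1056 + ⅗ = -5277/5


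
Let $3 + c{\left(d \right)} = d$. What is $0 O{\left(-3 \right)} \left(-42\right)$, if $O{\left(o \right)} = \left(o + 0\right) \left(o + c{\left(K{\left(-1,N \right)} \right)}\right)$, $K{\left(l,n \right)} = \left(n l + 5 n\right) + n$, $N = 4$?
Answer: $0$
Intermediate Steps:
$K{\left(l,n \right)} = 6 n + l n$ ($K{\left(l,n \right)} = \left(l n + 5 n\right) + n = \left(5 n + l n\right) + n = 6 n + l n$)
$c{\left(d \right)} = -3 + d$
$O{\left(o \right)} = o \left(17 + o\right)$ ($O{\left(o \right)} = \left(o + 0\right) \left(o - \left(3 - 4 \left(6 - 1\right)\right)\right) = o \left(o + \left(-3 + 4 \cdot 5\right)\right) = o \left(o + \left(-3 + 20\right)\right) = o \left(o + 17\right) = o \left(17 + o\right)$)
$0 O{\left(-3 \right)} \left(-42\right) = 0 \left(- 3 \left(17 - 3\right)\right) \left(-42\right) = 0 \left(\left(-3\right) 14\right) \left(-42\right) = 0 \left(-42\right) \left(-42\right) = 0 \left(-42\right) = 0$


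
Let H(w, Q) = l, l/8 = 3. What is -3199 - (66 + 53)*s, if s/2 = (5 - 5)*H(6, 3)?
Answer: -3199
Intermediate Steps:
l = 24 (l = 8*3 = 24)
H(w, Q) = 24
s = 0 (s = 2*((5 - 5)*24) = 2*(0*24) = 2*0 = 0)
-3199 - (66 + 53)*s = -3199 - (66 + 53)*0 = -3199 - 119*0 = -3199 - 1*0 = -3199 + 0 = -3199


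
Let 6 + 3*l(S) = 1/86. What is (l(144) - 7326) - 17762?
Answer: -6473219/258 ≈ -25090.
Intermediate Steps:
l(S) = -515/258 (l(S) = -2 + (⅓)/86 = -2 + (⅓)*(1/86) = -2 + 1/258 = -515/258)
(l(144) - 7326) - 17762 = (-515/258 - 7326) - 17762 = -1890623/258 - 17762 = -6473219/258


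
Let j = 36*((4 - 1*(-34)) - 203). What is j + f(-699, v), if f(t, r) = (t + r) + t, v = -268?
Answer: -7606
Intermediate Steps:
f(t, r) = r + 2*t (f(t, r) = (r + t) + t = r + 2*t)
j = -5940 (j = 36*((4 + 34) - 203) = 36*(38 - 203) = 36*(-165) = -5940)
j + f(-699, v) = -5940 + (-268 + 2*(-699)) = -5940 + (-268 - 1398) = -5940 - 1666 = -7606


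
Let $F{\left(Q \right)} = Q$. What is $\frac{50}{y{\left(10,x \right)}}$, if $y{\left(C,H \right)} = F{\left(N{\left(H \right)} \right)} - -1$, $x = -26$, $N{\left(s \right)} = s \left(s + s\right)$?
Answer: $\frac{50}{1353} \approx 0.036955$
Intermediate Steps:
$N{\left(s \right)} = 2 s^{2}$ ($N{\left(s \right)} = s 2 s = 2 s^{2}$)
$y{\left(C,H \right)} = 1 + 2 H^{2}$ ($y{\left(C,H \right)} = 2 H^{2} - -1 = 2 H^{2} + 1 = 1 + 2 H^{2}$)
$\frac{50}{y{\left(10,x \right)}} = \frac{50}{1 + 2 \left(-26\right)^{2}} = \frac{50}{1 + 2 \cdot 676} = \frac{50}{1 + 1352} = \frac{50}{1353}$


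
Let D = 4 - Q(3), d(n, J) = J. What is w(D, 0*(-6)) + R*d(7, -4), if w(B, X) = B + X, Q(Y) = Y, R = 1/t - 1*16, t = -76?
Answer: 1236/19 ≈ 65.053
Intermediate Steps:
R = -1217/76 (R = 1/(-76) - 1*16 = -1/76 - 16 = -1217/76 ≈ -16.013)
D = 1 (D = 4 - 1*3 = 4 - 3 = 1)
w(D, 0*(-6)) + R*d(7, -4) = (1 + 0*(-6)) - 1217/76*(-4) = (1 + 0) + 1217/19 = 1 + 1217/19 = 1236/19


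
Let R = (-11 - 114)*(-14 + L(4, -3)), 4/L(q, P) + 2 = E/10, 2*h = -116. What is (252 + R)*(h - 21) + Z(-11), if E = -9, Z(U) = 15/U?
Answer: -54797837/319 ≈ -1.7178e+5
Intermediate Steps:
h = -58 (h = (1/2)*(-116) = -58)
L(q, P) = -40/29 (L(q, P) = 4/(-2 - 9/10) = 4/(-29/10) = 4*(-10/29) = -40/29)
R = 55750/29 (R = (-11 - 114)*(-14 - 40/29) = -125*(-446/29) = 55750/29 ≈ 1922.4)
(252 + R)*(h - 21) + Z(-11) = (252 + 55750/29)*(-58 - 21) + 15/(-11) = (63058/29)*(-79) + 15*(-1/11) = -4981582/29 - 15/11 = -54797837/319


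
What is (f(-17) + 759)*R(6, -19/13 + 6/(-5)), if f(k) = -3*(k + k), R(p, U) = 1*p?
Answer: 5166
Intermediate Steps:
R(p, U) = p
f(k) = -6*k
(f(-17) + 759)*R(6, -19/13 + 6/(-5)) = (-6*(-17) + 759)*6 = (102 + 759)*6 = 861*6 = 5166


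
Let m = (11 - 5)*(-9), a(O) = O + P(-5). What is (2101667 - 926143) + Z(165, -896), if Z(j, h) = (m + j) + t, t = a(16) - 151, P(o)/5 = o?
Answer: 1175475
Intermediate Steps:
P(o) = 5*o
a(O) = -25 + O (a(O) = O + 5*(-5) = O - 25 = -25 + O)
m = -54 (m = 6*(-9) = -54)
t = -160 (t = (-25 + 16) - 151 = -9 - 151 = -160)
Z(j, h) = -214 + j (Z(j, h) = (-54 + j) - 160 = -214 + j)
(2101667 - 926143) + Z(165, -896) = (2101667 - 926143) + (-214 + 165) = 1175524 - 49 = 1175475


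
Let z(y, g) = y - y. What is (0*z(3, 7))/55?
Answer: 0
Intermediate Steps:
z(y, g) = 0
(0*z(3, 7))/55 = (0*0)/55 = 0*(1/55) = 0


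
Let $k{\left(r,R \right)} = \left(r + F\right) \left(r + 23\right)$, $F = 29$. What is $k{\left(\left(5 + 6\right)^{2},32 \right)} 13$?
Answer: $280800$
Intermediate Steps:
$k{\left(r,R \right)} = \left(23 + r\right) \left(29 + r\right)$ ($k{\left(r,R \right)} = \left(r + 29\right) \left(r + 23\right) = \left(29 + r\right) \left(23 + r\right) = \left(23 + r\right) \left(29 + r\right)$)
$k{\left(\left(5 + 6\right)^{2},32 \right)} 13 = \left(667 + \left(\left(5 + 6\right)^{2}\right)^{2} + 52 \left(5 + 6\right)^{2}\right) 13 = \left(667 + \left(11^{2}\right)^{2} + 52 \cdot 11^{2}\right) 13 = \left(667 + 121^{2} + 52 \cdot 121\right) 13 = \left(667 + 14641 + 6292\right) 13 = 21600 \cdot 13 = 280800$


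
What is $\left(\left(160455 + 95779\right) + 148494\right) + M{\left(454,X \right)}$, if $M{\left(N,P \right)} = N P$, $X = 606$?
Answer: $679852$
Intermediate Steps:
$\left(\left(160455 + 95779\right) + 148494\right) + M{\left(454,X \right)} = \left(\left(160455 + 95779\right) + 148494\right) + 454 \cdot 606 = \left(256234 + 148494\right) + 275124 = 404728 + 275124 = 679852$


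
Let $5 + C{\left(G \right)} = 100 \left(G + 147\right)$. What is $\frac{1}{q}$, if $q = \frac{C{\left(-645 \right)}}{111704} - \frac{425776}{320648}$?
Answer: $- \frac{4477208024}{7941344493} \approx -0.56378$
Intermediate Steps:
$C{\left(G \right)} = 14695 + 100 G$ ($C{\left(G \right)} = -5 + 100 \left(G + 147\right) = -5 + 100 \left(147 + G\right) = -5 + \left(14700 + 100 G\right) = 14695 + 100 G$)
$q = - \frac{7941344493}{4477208024}$ ($q = \frac{14695 + 100 \left(-645\right)}{111704} - \frac{425776}{320648} = \left(14695 - 64500\right) \frac{1}{111704} - \frac{53222}{40081} = \left(-49805\right) \frac{1}{111704} - \frac{53222}{40081} = - \frac{49805}{111704} - \frac{53222}{40081} = - \frac{7941344493}{4477208024} \approx -1.7737$)
$\frac{1}{q} = \frac{1}{- \frac{7941344493}{4477208024}} = - \frac{4477208024}{7941344493}$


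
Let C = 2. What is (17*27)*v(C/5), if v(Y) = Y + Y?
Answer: 1836/5 ≈ 367.20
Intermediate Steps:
v(Y) = 2*Y
(17*27)*v(C/5) = (17*27)*(2*(2/5)) = 459*(2*(2*(⅕))) = 459*(2*(⅖)) = 459*(⅘) = 1836/5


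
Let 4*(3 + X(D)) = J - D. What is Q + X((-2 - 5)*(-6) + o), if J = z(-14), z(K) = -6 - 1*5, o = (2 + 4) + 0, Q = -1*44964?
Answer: -179927/4 ≈ -44982.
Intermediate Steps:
Q = -44964
o = 6 (o = 6 + 0 = 6)
z(K) = -11 (z(K) = -6 - 5 = -11)
J = -11
X(D) = -23/4 - D/4 (X(D) = -3 + (-11 - D)/4 = -3 + (-11/4 - D/4) = -23/4 - D/4)
Q + X((-2 - 5)*(-6) + o) = -44964 + (-23/4 - ((-2 - 5)*(-6) + 6)/4) = -44964 + (-23/4 - (-7*(-6) + 6)/4) = -44964 + (-23/4 - (42 + 6)/4) = -44964 + (-23/4 - ¼*48) = -44964 + (-23/4 - 12) = -44964 - 71/4 = -179927/4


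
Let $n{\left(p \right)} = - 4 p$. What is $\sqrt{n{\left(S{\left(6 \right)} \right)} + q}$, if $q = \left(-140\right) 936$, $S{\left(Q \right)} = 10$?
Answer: $2 i \sqrt{32770} \approx 362.05 i$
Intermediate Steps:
$q = -131040$
$\sqrt{n{\left(S{\left(6 \right)} \right)} + q} = \sqrt{\left(-4\right) 10 - 131040} = \sqrt{-40 - 131040} = \sqrt{-131080} = 2 i \sqrt{32770}$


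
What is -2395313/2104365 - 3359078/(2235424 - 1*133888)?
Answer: -2017093779373/737066467440 ≈ -2.7367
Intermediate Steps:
-2395313/2104365 - 3359078/(2235424 - 1*133888) = -2395313*1/2104365 - 3359078/(2235424 - 133888) = -2395313/2104365 - 3359078/2101536 = -2395313/2104365 - 3359078*1/2101536 = -2395313/2104365 - 1679539/1050768 = -2017093779373/737066467440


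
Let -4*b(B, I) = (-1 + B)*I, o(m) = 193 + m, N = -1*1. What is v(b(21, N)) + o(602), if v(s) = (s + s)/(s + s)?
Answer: 796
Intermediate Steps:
N = -1
b(B, I) = -I*(-1 + B)/4 (b(B, I) = -(-1 + B)*I/4 = -I*(-1 + B)/4)
v(s) = 1 (v(s) = (2*s)/((2*s)) = (2*s)*(1/(2*s)) = 1)
v(b(21, N)) + o(602) = 1 + (193 + 602) = 1 + 795 = 796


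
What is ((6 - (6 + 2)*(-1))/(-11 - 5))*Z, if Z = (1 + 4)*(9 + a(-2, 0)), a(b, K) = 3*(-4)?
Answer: 105/8 ≈ 13.125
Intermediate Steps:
a(b, K) = -12
Z = -15 (Z = (1 + 4)*(9 - 12) = 5*(-3) = -15)
((6 - (6 + 2)*(-1))/(-11 - 5))*Z = ((6 - (6 + 2)*(-1))/(-11 - 5))*(-15) = ((6 - 8*(-1))/(-16))*(-15) = ((6 - 1*(-8))*(-1/16))*(-15) = ((6 + 8)*(-1/16))*(-15) = (14*(-1/16))*(-15) = -7/8*(-15) = 105/8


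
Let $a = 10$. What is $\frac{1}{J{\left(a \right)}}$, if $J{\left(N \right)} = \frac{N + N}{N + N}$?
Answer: $1$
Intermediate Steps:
$J{\left(N \right)} = 1$ ($J{\left(N \right)} = \frac{2 N}{2 N} = 2 N \frac{1}{2 N} = 1$)
$\frac{1}{J{\left(a \right)}} = 1^{-1} = 1$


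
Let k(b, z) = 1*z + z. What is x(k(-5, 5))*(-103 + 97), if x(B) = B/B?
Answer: -6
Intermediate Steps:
k(b, z) = 2*z (k(b, z) = z + z = 2*z)
x(B) = 1
x(k(-5, 5))*(-103 + 97) = 1*(-103 + 97) = 1*(-6) = -6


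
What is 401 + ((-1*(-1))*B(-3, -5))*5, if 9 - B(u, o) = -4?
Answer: 466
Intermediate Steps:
B(u, o) = 13 (B(u, o) = 9 - 1*(-4) = 9 + 4 = 13)
401 + ((-1*(-1))*B(-3, -5))*5 = 401 + (-1*(-1)*13)*5 = 401 + (1*13)*5 = 401 + 13*5 = 401 + 65 = 466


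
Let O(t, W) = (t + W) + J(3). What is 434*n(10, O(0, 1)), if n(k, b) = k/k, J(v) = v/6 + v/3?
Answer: 434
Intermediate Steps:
J(v) = v/2 (J(v) = v*(⅙) + v*(⅓) = v/6 + v/3 = v/2)
O(t, W) = 3/2 + W + t (O(t, W) = (t + W) + (½)*3 = (W + t) + 3/2 = 3/2 + W + t)
n(k, b) = 1
434*n(10, O(0, 1)) = 434*1 = 434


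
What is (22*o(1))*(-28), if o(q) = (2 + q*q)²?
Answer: -5544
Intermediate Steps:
o(q) = (2 + q²)²
(22*o(1))*(-28) = (22*(2 + 1²)²)*(-28) = (22*(2 + 1)²)*(-28) = (22*3²)*(-28) = (22*9)*(-28) = 198*(-28) = -5544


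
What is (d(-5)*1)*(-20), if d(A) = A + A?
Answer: 200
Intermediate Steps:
d(A) = 2*A
(d(-5)*1)*(-20) = ((2*(-5))*1)*(-20) = -10*1*(-20) = -10*(-20) = 200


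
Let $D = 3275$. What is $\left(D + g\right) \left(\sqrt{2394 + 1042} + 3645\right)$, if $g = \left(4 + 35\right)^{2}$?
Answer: $17481420 + 9592 \sqrt{859} \approx 1.7763 \cdot 10^{7}$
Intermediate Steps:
$g = 1521$ ($g = 39^{2} = 1521$)
$\left(D + g\right) \left(\sqrt{2394 + 1042} + 3645\right) = \left(3275 + 1521\right) \left(\sqrt{2394 + 1042} + 3645\right) = 4796 \left(\sqrt{3436} + 3645\right) = 4796 \left(2 \sqrt{859} + 3645\right) = 4796 \left(3645 + 2 \sqrt{859}\right) = 17481420 + 9592 \sqrt{859}$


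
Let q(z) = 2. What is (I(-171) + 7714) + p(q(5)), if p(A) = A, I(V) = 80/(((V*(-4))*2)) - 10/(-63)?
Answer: 9236312/1197 ≈ 7716.2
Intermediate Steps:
I(V) = 10/63 - 10/V (I(V) = 80/((-4*V*2)) - 10*(-1/63) = 80/((-8*V)) + 10/63 = 80*(-1/(8*V)) + 10/63 = -10/V + 10/63 = 10/63 - 10/V)
(I(-171) + 7714) + p(q(5)) = ((10/63 - 10/(-171)) + 7714) + 2 = ((10/63 - 10*(-1/171)) + 7714) + 2 = ((10/63 + 10/171) + 7714) + 2 = (260/1197 + 7714) + 2 = 9233918/1197 + 2 = 9236312/1197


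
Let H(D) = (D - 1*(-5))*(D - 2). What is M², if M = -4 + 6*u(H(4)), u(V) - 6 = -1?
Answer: 676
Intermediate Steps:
H(D) = (-2 + D)*(5 + D) (H(D) = (D + 5)*(-2 + D) = (5 + D)*(-2 + D) = (-2 + D)*(5 + D))
u(V) = 5 (u(V) = 6 - 1 = 5)
M = 26 (M = -4 + 6*5 = -4 + 30 = 26)
M² = 26² = 676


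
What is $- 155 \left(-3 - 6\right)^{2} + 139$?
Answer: $-12416$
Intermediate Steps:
$- 155 \left(-3 - 6\right)^{2} + 139 = - 155 \left(-9\right)^{2} + 139 = \left(-155\right) 81 + 139 = -12555 + 139 = -12416$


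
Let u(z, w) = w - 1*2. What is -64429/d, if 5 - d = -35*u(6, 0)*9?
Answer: 64429/625 ≈ 103.09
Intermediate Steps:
u(z, w) = -2 + w (u(z, w) = w - 2 = -2 + w)
d = -625 (d = 5 - (-35*(-2 + 0))*9 = 5 - (-35*(-2))*9 = 5 - 70*9 = 5 - 1*630 = 5 - 630 = -625)
-64429/d = -64429/(-625) = -64429*(-1/625) = 64429/625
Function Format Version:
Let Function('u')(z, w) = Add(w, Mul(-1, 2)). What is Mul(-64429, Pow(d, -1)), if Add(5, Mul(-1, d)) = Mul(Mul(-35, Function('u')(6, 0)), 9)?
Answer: Rational(64429, 625) ≈ 103.09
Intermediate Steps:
Function('u')(z, w) = Add(-2, w) (Function('u')(z, w) = Add(w, -2) = Add(-2, w))
d = -625 (d = Add(5, Mul(-1, Mul(Mul(-35, Add(-2, 0)), 9))) = Add(5, Mul(-1, Mul(Mul(-35, -2), 9))) = Add(5, Mul(-1, Mul(70, 9))) = Add(5, Mul(-1, 630)) = Add(5, -630) = -625)
Mul(-64429, Pow(d, -1)) = Mul(-64429, Pow(-625, -1)) = Mul(-64429, Rational(-1, 625)) = Rational(64429, 625)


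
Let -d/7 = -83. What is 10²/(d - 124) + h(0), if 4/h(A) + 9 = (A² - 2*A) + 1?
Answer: -257/914 ≈ -0.28118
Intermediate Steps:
d = 581 (d = -7*(-83) = 581)
h(A) = 4/(-8 + A² - 2*A) (h(A) = 4/(-9 + ((A² - 2*A) + 1)) = 4/(-9 + (1 + A² - 2*A)) = 4/(-8 + A² - 2*A))
10²/(d - 124) + h(0) = 10²/(581 - 124) + 4/(-8 + 0² - 2*0) = 100/457 + 4/(-8 + 0 + 0) = (1/457)*100 + 4/(-8) = 100/457 + 4*(-⅛) = 100/457 - ½ = -257/914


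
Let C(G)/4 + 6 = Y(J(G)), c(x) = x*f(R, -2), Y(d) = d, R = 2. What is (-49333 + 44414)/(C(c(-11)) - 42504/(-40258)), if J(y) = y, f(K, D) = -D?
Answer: 99014551/2233196 ≈ 44.338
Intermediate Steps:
c(x) = 2*x (c(x) = x*(-1*(-2)) = x*2 = 2*x)
C(G) = -24 + 4*G
(-49333 + 44414)/(C(c(-11)) - 42504/(-40258)) = (-49333 + 44414)/((-24 + 4*(2*(-11))) - 42504/(-40258)) = -4919/((-24 + 4*(-22)) - 42504*(-1/40258)) = -4919/((-24 - 88) + 21252/20129) = -4919/(-112 + 21252/20129) = -4919/(-2233196/20129) = -4919*(-20129/2233196) = 99014551/2233196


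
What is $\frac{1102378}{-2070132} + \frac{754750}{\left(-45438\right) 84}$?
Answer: $- \frac{240415819099}{329219302356} \approx -0.73026$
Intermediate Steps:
$\frac{1102378}{-2070132} + \frac{754750}{\left(-45438\right) 84} = 1102378 \left(- \frac{1}{2070132}\right) + \frac{754750}{-3816792} = - \frac{551189}{1035066} + 754750 \left(- \frac{1}{3816792}\right) = - \frac{551189}{1035066} - \frac{377375}{1908396} = - \frac{240415819099}{329219302356}$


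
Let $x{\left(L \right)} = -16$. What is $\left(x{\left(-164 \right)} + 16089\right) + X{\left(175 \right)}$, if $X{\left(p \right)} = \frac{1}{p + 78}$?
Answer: $\frac{4066470}{253} \approx 16073.0$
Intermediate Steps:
$X{\left(p \right)} = \frac{1}{78 + p}$
$\left(x{\left(-164 \right)} + 16089\right) + X{\left(175 \right)} = \left(-16 + 16089\right) + \frac{1}{78 + 175} = 16073 + \frac{1}{253} = \frac{4066470}{253}$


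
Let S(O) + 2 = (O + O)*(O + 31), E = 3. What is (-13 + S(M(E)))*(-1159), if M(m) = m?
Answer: -219051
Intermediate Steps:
S(O) = -2 + 2*O*(31 + O) (S(O) = -2 + (O + O)*(O + 31) = -2 + (2*O)*(31 + O) = -2 + 2*O*(31 + O))
(-13 + S(M(E)))*(-1159) = (-13 + (-2 + 2*3² + 62*3))*(-1159) = (-13 + (-2 + 2*9 + 186))*(-1159) = (-13 + (-2 + 18 + 186))*(-1159) = (-13 + 202)*(-1159) = 189*(-1159) = -219051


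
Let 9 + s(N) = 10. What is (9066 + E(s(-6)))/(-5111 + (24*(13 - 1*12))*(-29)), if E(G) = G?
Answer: -9067/5807 ≈ -1.5614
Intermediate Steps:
s(N) = 1 (s(N) = -9 + 10 = 1)
(9066 + E(s(-6)))/(-5111 + (24*(13 - 1*12))*(-29)) = (9066 + 1)/(-5111 + (24*(13 - 1*12))*(-29)) = 9067/(-5111 + (24*(13 - 12))*(-29)) = 9067/(-5111 + (24*1)*(-29)) = 9067/(-5111 + 24*(-29)) = 9067/(-5111 - 696) = 9067/(-5807) = 9067*(-1/5807) = -9067/5807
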